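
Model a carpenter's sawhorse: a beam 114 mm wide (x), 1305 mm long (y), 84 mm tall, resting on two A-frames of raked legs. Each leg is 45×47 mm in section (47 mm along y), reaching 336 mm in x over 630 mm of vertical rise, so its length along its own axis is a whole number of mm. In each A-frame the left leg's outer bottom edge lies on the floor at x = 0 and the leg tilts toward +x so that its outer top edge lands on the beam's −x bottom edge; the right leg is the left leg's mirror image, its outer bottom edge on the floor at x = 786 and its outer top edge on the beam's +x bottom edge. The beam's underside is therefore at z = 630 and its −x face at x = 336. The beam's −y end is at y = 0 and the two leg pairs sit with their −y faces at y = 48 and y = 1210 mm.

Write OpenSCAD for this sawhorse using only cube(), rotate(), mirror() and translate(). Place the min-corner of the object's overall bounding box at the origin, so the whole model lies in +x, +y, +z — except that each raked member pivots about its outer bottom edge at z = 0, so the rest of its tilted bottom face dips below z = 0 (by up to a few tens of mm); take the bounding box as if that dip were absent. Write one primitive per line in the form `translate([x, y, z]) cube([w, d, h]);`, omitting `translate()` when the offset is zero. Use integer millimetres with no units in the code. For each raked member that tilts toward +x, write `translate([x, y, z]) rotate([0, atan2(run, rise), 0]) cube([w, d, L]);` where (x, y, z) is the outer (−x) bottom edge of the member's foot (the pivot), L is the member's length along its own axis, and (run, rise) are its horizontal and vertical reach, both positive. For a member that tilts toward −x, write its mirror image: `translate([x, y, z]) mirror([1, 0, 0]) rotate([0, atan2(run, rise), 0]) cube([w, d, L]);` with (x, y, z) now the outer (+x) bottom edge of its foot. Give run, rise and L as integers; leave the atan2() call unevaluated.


translate([336, 0, 630]) cube([114, 1305, 84]);
translate([0, 48, 0]) rotate([0, atan2(336, 630), 0]) cube([45, 47, 714]);
translate([786, 48, 0]) mirror([1, 0, 0]) rotate([0, atan2(336, 630), 0]) cube([45, 47, 714]);
translate([0, 1210, 0]) rotate([0, atan2(336, 630), 0]) cube([45, 47, 714]);
translate([786, 1210, 0]) mirror([1, 0, 0]) rotate([0, atan2(336, 630), 0]) cube([45, 47, 714]);


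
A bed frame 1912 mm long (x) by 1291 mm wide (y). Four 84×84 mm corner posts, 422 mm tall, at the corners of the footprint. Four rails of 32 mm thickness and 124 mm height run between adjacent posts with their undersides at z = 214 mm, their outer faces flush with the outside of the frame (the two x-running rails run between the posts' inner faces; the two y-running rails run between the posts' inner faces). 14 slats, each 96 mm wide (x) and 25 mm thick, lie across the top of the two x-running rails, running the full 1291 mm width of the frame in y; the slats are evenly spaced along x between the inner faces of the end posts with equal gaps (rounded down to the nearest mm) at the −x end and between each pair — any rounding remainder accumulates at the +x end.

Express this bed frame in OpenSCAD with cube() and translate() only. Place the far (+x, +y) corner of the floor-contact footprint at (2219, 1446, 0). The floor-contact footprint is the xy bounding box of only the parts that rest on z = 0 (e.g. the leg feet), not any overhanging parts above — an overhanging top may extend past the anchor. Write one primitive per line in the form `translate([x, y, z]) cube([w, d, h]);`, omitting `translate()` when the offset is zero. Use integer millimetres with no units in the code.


// slat z = rail_z + rail_h = 214 + 124 = 338
// slat gap = ⌊(1744 − 14·96) / 15⌋ = 26
translate([307, 155, 0]) cube([84, 84, 422]);
translate([307, 1362, 0]) cube([84, 84, 422]);
translate([2135, 155, 0]) cube([84, 84, 422]);
translate([2135, 1362, 0]) cube([84, 84, 422]);
translate([391, 155, 214]) cube([1744, 32, 124]);
translate([391, 1414, 214]) cube([1744, 32, 124]);
translate([307, 239, 214]) cube([32, 1123, 124]);
translate([2187, 239, 214]) cube([32, 1123, 124]);
translate([417, 155, 338]) cube([96, 1291, 25]);
translate([539, 155, 338]) cube([96, 1291, 25]);
translate([661, 155, 338]) cube([96, 1291, 25]);
translate([783, 155, 338]) cube([96, 1291, 25]);
translate([905, 155, 338]) cube([96, 1291, 25]);
translate([1027, 155, 338]) cube([96, 1291, 25]);
translate([1149, 155, 338]) cube([96, 1291, 25]);
translate([1271, 155, 338]) cube([96, 1291, 25]);
translate([1393, 155, 338]) cube([96, 1291, 25]);
translate([1515, 155, 338]) cube([96, 1291, 25]);
translate([1637, 155, 338]) cube([96, 1291, 25]);
translate([1759, 155, 338]) cube([96, 1291, 25]);
translate([1881, 155, 338]) cube([96, 1291, 25]);
translate([2003, 155, 338]) cube([96, 1291, 25]);


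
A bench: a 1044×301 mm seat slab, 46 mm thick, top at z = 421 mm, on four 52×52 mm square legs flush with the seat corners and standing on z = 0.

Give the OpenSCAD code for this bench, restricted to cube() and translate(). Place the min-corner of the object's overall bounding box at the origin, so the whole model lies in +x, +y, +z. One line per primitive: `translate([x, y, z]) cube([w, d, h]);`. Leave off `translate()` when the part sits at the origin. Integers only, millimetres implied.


translate([0, 0, 375]) cube([1044, 301, 46]);
cube([52, 52, 375]);
translate([0, 249, 0]) cube([52, 52, 375]);
translate([992, 0, 0]) cube([52, 52, 375]);
translate([992, 249, 0]) cube([52, 52, 375]);


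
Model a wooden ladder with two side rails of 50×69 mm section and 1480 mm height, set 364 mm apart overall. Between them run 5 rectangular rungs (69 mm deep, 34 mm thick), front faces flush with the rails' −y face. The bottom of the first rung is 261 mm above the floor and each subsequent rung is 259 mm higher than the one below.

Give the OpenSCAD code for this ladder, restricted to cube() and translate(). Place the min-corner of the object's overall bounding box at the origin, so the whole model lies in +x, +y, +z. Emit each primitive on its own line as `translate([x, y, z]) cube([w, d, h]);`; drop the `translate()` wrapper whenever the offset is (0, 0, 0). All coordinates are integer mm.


// rung span = 364 - 2*50 = 264
// rung[k] z = 261 + k*259
cube([50, 69, 1480]);
translate([314, 0, 0]) cube([50, 69, 1480]);
translate([50, 0, 261]) cube([264, 69, 34]);
translate([50, 0, 520]) cube([264, 69, 34]);
translate([50, 0, 779]) cube([264, 69, 34]);
translate([50, 0, 1038]) cube([264, 69, 34]);
translate([50, 0, 1297]) cube([264, 69, 34]);


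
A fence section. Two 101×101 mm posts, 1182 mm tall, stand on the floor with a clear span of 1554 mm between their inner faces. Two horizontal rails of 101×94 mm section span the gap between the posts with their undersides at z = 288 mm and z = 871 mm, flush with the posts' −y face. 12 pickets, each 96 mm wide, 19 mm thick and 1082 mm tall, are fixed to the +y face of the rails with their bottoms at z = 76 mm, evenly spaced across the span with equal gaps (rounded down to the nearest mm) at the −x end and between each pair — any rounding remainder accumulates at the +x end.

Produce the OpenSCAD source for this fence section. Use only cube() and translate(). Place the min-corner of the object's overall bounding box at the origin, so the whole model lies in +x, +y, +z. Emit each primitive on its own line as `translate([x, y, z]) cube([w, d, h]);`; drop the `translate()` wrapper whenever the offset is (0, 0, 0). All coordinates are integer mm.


cube([101, 101, 1182]);
translate([1655, 0, 0]) cube([101, 101, 1182]);
translate([101, 0, 288]) cube([1554, 101, 94]);
translate([101, 0, 871]) cube([1554, 101, 94]);
translate([131, 101, 76]) cube([96, 19, 1082]);
translate([257, 101, 76]) cube([96, 19, 1082]);
translate([383, 101, 76]) cube([96, 19, 1082]);
translate([509, 101, 76]) cube([96, 19, 1082]);
translate([635, 101, 76]) cube([96, 19, 1082]);
translate([761, 101, 76]) cube([96, 19, 1082]);
translate([887, 101, 76]) cube([96, 19, 1082]);
translate([1013, 101, 76]) cube([96, 19, 1082]);
translate([1139, 101, 76]) cube([96, 19, 1082]);
translate([1265, 101, 76]) cube([96, 19, 1082]);
translate([1391, 101, 76]) cube([96, 19, 1082]);
translate([1517, 101, 76]) cube([96, 19, 1082]);


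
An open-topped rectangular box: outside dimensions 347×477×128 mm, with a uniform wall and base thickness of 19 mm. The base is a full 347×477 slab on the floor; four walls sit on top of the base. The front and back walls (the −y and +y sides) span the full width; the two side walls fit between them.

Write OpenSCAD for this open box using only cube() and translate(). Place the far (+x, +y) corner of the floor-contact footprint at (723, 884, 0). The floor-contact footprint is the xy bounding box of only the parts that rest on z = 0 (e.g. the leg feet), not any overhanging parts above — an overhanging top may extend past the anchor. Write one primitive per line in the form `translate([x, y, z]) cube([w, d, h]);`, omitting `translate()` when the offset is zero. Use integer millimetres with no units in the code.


translate([376, 407, 0]) cube([347, 477, 19]);
translate([376, 407, 19]) cube([347, 19, 109]);
translate([376, 865, 19]) cube([347, 19, 109]);
translate([376, 426, 19]) cube([19, 439, 109]);
translate([704, 426, 19]) cube([19, 439, 109]);


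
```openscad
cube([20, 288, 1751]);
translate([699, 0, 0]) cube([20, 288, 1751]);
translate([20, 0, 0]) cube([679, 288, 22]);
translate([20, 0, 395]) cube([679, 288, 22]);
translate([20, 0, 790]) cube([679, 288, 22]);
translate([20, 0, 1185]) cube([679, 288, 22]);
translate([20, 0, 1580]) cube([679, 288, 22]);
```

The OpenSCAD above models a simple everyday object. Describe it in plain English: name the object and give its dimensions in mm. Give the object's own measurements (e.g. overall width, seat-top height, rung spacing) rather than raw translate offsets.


An open bookshelf. Two side panels, each 20 mm thick, 288 mm deep and 1751 mm tall, stand 719 mm apart (outside-to-outside). Between them sit 5 shelves, each 22 mm thick and 288 mm deep, spanning the full gap between the sides. The bottom shelf rests on the floor (its underside at z = 0) and the clear gap between one shelf's top and the next shelf's underside is 373 mm.


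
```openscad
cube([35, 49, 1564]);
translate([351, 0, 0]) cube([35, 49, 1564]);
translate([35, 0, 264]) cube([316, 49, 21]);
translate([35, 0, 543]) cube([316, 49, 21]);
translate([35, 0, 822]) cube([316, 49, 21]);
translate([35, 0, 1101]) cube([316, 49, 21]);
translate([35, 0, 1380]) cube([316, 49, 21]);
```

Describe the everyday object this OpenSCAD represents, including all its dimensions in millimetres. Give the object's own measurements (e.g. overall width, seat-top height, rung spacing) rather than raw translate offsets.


A straight ladder. Two 35×49 mm vertical rails, 1564 mm tall, stand 386 mm apart (outside-to-outside) with their front faces coplanar on the −y side. 5 rungs, each 49 mm deep and 21 mm tall, span between the inner faces of the rails, front faces flush with the rails. The lowest rung's underside is at z = 264 mm and rungs are spaced 279 mm apart (underside to underside).


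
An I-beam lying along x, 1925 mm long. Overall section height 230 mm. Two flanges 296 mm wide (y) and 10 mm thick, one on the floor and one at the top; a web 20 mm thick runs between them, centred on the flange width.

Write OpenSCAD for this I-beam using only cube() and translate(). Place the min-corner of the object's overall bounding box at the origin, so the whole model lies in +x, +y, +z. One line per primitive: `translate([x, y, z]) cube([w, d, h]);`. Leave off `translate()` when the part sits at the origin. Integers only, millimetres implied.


cube([1925, 296, 10]);
translate([0, 138, 10]) cube([1925, 20, 210]);
translate([0, 0, 220]) cube([1925, 296, 10]);


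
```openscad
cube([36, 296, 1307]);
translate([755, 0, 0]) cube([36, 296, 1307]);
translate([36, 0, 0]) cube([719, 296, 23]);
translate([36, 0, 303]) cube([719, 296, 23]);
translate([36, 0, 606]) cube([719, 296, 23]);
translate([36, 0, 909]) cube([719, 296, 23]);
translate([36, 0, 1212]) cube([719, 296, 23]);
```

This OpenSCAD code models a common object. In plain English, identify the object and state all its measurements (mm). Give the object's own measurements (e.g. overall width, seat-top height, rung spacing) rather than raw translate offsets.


An open bookshelf. Two side panels, each 36 mm thick, 296 mm deep and 1307 mm tall, stand 791 mm apart (outside-to-outside). Between them sit 5 shelves, each 23 mm thick and 296 mm deep, spanning the full gap between the sides. The bottom shelf rests on the floor (its underside at z = 0) and the clear gap between one shelf's top and the next shelf's underside is 280 mm.


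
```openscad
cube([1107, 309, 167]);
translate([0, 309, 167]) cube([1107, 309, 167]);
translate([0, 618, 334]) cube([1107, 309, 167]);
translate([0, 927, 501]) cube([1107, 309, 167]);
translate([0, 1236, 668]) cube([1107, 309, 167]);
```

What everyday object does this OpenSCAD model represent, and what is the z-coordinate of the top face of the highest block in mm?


A staircase. The total rise is 835 mm.

5 identical blocks, each offset up and back from the previous — a staircase. Each step is 167 mm tall and there are 5 of them, so the total rise is 5 × 167 = 835 mm.


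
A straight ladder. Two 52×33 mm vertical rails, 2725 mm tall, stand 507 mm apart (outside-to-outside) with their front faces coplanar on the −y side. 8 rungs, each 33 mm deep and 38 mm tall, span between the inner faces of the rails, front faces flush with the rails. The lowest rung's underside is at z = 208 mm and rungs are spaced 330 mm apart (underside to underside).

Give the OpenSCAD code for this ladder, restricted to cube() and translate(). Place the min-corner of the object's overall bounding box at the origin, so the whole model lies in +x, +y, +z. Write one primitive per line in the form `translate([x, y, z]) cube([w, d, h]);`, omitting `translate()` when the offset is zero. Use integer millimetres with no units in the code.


// rung span = 507 - 2*52 = 403
// rung[k] z = 208 + k*330
cube([52, 33, 2725]);
translate([455, 0, 0]) cube([52, 33, 2725]);
translate([52, 0, 208]) cube([403, 33, 38]);
translate([52, 0, 538]) cube([403, 33, 38]);
translate([52, 0, 868]) cube([403, 33, 38]);
translate([52, 0, 1198]) cube([403, 33, 38]);
translate([52, 0, 1528]) cube([403, 33, 38]);
translate([52, 0, 1858]) cube([403, 33, 38]);
translate([52, 0, 2188]) cube([403, 33, 38]);
translate([52, 0, 2518]) cube([403, 33, 38]);


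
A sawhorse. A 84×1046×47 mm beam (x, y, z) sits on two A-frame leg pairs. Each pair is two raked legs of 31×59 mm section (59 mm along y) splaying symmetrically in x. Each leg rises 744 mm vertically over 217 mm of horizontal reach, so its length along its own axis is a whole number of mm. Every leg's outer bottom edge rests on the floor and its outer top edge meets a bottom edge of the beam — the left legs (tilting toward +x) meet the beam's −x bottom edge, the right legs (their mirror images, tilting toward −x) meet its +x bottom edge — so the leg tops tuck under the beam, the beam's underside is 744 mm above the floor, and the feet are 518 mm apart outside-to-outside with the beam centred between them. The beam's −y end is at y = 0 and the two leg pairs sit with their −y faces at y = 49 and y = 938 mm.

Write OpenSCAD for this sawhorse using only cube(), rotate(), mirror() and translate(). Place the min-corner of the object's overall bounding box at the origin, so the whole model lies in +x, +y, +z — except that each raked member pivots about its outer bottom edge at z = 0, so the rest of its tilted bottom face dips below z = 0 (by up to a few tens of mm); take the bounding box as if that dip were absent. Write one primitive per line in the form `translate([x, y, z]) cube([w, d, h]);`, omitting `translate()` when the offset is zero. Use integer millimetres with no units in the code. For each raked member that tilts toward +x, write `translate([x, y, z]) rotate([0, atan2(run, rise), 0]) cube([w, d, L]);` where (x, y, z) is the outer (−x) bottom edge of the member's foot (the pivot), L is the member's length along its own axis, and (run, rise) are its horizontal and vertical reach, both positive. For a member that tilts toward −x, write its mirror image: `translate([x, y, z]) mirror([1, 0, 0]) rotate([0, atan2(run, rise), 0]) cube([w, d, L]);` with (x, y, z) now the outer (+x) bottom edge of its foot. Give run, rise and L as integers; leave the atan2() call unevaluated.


translate([217, 0, 744]) cube([84, 1046, 47]);
translate([0, 49, 0]) rotate([0, atan2(217, 744), 0]) cube([31, 59, 775]);
translate([518, 49, 0]) mirror([1, 0, 0]) rotate([0, atan2(217, 744), 0]) cube([31, 59, 775]);
translate([0, 938, 0]) rotate([0, atan2(217, 744), 0]) cube([31, 59, 775]);
translate([518, 938, 0]) mirror([1, 0, 0]) rotate([0, atan2(217, 744), 0]) cube([31, 59, 775]);


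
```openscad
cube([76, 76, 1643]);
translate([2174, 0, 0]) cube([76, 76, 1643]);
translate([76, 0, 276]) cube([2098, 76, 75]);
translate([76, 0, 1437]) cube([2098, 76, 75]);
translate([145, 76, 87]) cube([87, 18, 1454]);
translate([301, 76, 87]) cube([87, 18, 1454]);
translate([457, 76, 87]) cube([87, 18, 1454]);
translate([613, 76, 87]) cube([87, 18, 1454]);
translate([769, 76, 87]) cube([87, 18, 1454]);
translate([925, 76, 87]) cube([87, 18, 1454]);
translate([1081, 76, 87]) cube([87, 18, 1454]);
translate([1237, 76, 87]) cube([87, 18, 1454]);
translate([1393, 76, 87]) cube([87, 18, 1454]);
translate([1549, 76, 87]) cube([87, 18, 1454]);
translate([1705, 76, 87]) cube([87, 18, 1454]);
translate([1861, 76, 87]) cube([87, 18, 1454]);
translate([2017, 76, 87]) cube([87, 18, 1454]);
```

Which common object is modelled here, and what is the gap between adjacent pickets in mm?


A fence section. The picket gap is 69 mm.

Two posts, two rails, 13 pickets — a fence section. Span 2098 mm holds 13 pickets of 87 mm with 14 equal gaps: ⌊(2098 − 13·87) / 14⌋ = 69 mm.


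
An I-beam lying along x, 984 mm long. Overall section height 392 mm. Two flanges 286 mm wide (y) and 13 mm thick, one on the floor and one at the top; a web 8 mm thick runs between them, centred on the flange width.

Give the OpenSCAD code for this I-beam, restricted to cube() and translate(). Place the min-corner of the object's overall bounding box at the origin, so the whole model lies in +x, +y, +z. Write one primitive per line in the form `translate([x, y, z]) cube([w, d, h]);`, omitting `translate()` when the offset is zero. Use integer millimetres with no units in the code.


cube([984, 286, 13]);
translate([0, 139, 13]) cube([984, 8, 366]);
translate([0, 0, 379]) cube([984, 286, 13]);


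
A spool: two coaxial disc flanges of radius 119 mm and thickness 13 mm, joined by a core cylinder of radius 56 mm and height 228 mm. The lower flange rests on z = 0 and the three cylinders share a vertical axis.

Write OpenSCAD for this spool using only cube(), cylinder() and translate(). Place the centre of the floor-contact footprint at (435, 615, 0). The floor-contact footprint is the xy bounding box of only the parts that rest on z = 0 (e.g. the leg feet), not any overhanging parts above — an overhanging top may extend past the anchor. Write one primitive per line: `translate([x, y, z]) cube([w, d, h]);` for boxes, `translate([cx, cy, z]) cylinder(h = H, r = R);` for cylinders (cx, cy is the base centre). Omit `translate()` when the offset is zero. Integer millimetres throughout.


translate([435, 615, 0]) cylinder(h = 13, r = 119);
translate([435, 615, 13]) cylinder(h = 228, r = 56);
translate([435, 615, 241]) cylinder(h = 13, r = 119);


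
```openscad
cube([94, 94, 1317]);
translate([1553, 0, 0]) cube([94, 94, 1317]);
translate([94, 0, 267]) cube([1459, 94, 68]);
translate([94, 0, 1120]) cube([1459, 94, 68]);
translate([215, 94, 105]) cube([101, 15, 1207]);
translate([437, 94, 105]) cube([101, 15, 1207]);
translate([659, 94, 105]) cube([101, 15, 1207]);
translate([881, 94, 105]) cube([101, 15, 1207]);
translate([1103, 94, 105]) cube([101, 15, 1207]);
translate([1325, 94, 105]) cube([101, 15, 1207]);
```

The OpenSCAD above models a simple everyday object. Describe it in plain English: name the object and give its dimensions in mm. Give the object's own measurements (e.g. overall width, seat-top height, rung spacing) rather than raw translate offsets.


A fence section. Two 94×94 mm posts, 1317 mm tall, stand on the floor with a clear span of 1459 mm between their inner faces. Two horizontal rails of 94×68 mm section span the gap between the posts with their undersides at z = 267 mm and z = 1120 mm, flush with the posts' −y face. 6 pickets, each 101 mm wide, 15 mm thick and 1207 mm tall, are fixed to the +y face of the rails with their bottoms at z = 105 mm, spaced across the span with a 121 mm gap after the −x post and between neighbouring pickets, with 127 mm left before the +x post.


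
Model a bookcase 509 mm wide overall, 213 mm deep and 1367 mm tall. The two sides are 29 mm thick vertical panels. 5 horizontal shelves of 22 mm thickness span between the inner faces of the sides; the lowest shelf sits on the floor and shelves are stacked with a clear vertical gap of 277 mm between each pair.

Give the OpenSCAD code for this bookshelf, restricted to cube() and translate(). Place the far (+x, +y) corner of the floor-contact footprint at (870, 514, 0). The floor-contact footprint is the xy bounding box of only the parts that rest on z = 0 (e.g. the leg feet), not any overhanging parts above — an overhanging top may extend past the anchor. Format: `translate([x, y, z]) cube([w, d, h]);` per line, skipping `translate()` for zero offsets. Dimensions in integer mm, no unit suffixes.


translate([361, 301, 0]) cube([29, 213, 1367]);
translate([841, 301, 0]) cube([29, 213, 1367]);
translate([390, 301, 0]) cube([451, 213, 22]);
translate([390, 301, 299]) cube([451, 213, 22]);
translate([390, 301, 598]) cube([451, 213, 22]);
translate([390, 301, 897]) cube([451, 213, 22]);
translate([390, 301, 1196]) cube([451, 213, 22]);


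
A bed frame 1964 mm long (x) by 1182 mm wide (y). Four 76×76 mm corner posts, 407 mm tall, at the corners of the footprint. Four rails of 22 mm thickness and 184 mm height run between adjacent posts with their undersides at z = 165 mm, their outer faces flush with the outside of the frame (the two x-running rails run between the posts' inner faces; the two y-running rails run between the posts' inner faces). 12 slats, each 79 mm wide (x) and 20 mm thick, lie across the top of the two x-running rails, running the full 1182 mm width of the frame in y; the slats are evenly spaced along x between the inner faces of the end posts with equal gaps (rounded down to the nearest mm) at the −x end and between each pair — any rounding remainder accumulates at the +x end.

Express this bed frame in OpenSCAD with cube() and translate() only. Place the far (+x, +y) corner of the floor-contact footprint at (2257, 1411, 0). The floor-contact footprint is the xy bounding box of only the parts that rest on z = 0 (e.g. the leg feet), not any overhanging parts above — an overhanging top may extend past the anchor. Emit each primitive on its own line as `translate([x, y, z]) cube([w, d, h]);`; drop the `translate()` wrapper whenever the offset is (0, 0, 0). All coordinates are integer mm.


translate([293, 229, 0]) cube([76, 76, 407]);
translate([293, 1335, 0]) cube([76, 76, 407]);
translate([2181, 229, 0]) cube([76, 76, 407]);
translate([2181, 1335, 0]) cube([76, 76, 407]);
translate([369, 229, 165]) cube([1812, 22, 184]);
translate([369, 1389, 165]) cube([1812, 22, 184]);
translate([293, 305, 165]) cube([22, 1030, 184]);
translate([2235, 305, 165]) cube([22, 1030, 184]);
translate([435, 229, 349]) cube([79, 1182, 20]);
translate([580, 229, 349]) cube([79, 1182, 20]);
translate([725, 229, 349]) cube([79, 1182, 20]);
translate([870, 229, 349]) cube([79, 1182, 20]);
translate([1015, 229, 349]) cube([79, 1182, 20]);
translate([1160, 229, 349]) cube([79, 1182, 20]);
translate([1305, 229, 349]) cube([79, 1182, 20]);
translate([1450, 229, 349]) cube([79, 1182, 20]);
translate([1595, 229, 349]) cube([79, 1182, 20]);
translate([1740, 229, 349]) cube([79, 1182, 20]);
translate([1885, 229, 349]) cube([79, 1182, 20]);
translate([2030, 229, 349]) cube([79, 1182, 20]);


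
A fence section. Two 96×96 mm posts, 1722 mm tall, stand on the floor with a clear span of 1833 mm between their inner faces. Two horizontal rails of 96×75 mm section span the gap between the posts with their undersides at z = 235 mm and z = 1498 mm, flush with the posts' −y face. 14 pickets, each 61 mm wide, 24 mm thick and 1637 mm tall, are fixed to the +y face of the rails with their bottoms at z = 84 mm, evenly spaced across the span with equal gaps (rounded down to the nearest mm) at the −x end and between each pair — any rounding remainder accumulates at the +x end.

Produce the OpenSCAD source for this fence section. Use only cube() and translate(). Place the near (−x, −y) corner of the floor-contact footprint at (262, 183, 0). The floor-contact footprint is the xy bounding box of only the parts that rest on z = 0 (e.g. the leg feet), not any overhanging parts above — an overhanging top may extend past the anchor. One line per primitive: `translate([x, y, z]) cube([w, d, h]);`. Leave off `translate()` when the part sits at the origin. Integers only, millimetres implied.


translate([262, 183, 0]) cube([96, 96, 1722]);
translate([2191, 183, 0]) cube([96, 96, 1722]);
translate([358, 183, 235]) cube([1833, 96, 75]);
translate([358, 183, 1498]) cube([1833, 96, 75]);
translate([423, 279, 84]) cube([61, 24, 1637]);
translate([549, 279, 84]) cube([61, 24, 1637]);
translate([675, 279, 84]) cube([61, 24, 1637]);
translate([801, 279, 84]) cube([61, 24, 1637]);
translate([927, 279, 84]) cube([61, 24, 1637]);
translate([1053, 279, 84]) cube([61, 24, 1637]);
translate([1179, 279, 84]) cube([61, 24, 1637]);
translate([1305, 279, 84]) cube([61, 24, 1637]);
translate([1431, 279, 84]) cube([61, 24, 1637]);
translate([1557, 279, 84]) cube([61, 24, 1637]);
translate([1683, 279, 84]) cube([61, 24, 1637]);
translate([1809, 279, 84]) cube([61, 24, 1637]);
translate([1935, 279, 84]) cube([61, 24, 1637]);
translate([2061, 279, 84]) cube([61, 24, 1637]);


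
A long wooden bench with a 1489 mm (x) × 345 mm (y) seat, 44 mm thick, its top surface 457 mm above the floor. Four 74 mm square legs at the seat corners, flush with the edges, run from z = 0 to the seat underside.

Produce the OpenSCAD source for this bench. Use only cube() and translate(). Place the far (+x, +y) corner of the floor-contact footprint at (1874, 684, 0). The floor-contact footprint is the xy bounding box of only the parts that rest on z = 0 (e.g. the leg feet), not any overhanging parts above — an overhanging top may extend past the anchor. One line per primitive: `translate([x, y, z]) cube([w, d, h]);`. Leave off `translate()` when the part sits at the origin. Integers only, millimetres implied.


// leg_h = 457 − 44 = 413
translate([385, 339, 413]) cube([1489, 345, 44]);
translate([385, 339, 0]) cube([74, 74, 413]);
translate([385, 610, 0]) cube([74, 74, 413]);
translate([1800, 339, 0]) cube([74, 74, 413]);
translate([1800, 610, 0]) cube([74, 74, 413]);


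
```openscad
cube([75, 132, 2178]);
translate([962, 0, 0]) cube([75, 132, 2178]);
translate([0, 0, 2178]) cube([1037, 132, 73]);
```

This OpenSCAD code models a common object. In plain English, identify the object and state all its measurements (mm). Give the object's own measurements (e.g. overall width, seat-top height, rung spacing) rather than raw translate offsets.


A door frame. The clear opening is 887 mm wide and 2178 mm high. Two 75 mm wide jambs, 132 mm deep, stand either side of the opening from the floor to the top of the opening. A 73 mm thick head sits across the top of both jambs, spanning the full outside width of the frame.


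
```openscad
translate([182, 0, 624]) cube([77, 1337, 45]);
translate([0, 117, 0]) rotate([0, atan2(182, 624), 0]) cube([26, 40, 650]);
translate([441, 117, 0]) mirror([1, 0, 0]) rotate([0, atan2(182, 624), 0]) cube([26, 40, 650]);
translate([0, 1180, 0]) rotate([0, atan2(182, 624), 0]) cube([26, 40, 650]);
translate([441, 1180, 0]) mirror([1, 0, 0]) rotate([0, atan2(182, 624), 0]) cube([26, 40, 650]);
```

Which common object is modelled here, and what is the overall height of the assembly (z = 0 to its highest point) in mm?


A sawhorse. The overall height is 669 mm.

A beam across two mirrored pairs of raked legs — a sawhorse. The beam's underside is at z = 624 (matching the legs' vertical rise in atan2(182, 624)) and the beam is 45 mm tall, so its top is at 624 + 45 = 669 mm. The raked legs top out at the beam's underside, so that is the highest point.


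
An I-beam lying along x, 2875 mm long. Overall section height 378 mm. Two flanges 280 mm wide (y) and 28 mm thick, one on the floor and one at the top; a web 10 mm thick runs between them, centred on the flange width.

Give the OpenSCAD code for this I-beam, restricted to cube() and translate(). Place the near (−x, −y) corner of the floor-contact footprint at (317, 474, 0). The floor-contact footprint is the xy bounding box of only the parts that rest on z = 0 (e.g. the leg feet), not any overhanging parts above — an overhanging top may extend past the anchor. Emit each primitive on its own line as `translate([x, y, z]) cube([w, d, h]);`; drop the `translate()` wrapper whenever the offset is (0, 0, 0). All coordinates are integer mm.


translate([317, 474, 0]) cube([2875, 280, 28]);
translate([317, 609, 28]) cube([2875, 10, 322]);
translate([317, 474, 350]) cube([2875, 280, 28]);


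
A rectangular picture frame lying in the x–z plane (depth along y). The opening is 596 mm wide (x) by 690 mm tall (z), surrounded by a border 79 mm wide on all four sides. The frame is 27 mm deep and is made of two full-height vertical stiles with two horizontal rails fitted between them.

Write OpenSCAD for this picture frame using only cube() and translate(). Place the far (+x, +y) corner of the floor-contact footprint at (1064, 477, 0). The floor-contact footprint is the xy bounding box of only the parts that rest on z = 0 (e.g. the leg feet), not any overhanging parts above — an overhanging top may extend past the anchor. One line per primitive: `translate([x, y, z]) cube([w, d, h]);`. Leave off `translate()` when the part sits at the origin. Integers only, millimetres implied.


translate([310, 450, 0]) cube([79, 27, 848]);
translate([985, 450, 0]) cube([79, 27, 848]);
translate([389, 450, 0]) cube([596, 27, 79]);
translate([389, 450, 769]) cube([596, 27, 79]);


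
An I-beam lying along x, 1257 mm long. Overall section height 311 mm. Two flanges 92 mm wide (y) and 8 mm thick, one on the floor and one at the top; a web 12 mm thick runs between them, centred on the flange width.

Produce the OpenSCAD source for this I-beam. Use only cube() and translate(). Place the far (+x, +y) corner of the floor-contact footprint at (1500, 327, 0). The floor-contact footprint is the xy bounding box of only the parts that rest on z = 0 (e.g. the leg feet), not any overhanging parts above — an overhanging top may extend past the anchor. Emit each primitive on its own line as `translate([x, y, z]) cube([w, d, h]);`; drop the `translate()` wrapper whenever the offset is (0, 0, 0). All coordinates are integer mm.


translate([243, 235, 0]) cube([1257, 92, 8]);
translate([243, 275, 8]) cube([1257, 12, 295]);
translate([243, 235, 303]) cube([1257, 92, 8]);


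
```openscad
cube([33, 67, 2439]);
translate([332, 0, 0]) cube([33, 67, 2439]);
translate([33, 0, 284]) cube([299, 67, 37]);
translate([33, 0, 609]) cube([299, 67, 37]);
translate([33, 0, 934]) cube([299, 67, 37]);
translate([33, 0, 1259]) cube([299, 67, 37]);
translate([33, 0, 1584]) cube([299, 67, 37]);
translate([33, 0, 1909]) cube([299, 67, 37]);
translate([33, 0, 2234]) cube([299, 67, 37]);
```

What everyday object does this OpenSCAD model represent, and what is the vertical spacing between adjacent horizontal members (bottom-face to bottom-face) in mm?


A ladder. The rung spacing is 325 mm.

Two tall 33×67 posts with 7 short bars between them — a ladder. Adjacent rungs sit at z = 284 and z = 609, so the spacing is 609 − 284 = 325 mm.


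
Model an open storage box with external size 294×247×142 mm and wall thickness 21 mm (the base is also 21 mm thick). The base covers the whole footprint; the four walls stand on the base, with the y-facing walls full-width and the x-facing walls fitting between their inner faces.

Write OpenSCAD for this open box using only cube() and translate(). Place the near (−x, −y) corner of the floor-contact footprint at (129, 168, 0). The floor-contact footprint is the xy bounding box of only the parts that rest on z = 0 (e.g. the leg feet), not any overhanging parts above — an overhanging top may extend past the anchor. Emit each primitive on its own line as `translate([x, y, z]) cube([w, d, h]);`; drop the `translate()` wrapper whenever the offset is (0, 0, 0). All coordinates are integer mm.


translate([129, 168, 0]) cube([294, 247, 21]);
translate([129, 168, 21]) cube([294, 21, 121]);
translate([129, 394, 21]) cube([294, 21, 121]);
translate([129, 189, 21]) cube([21, 205, 121]);
translate([402, 189, 21]) cube([21, 205, 121]);


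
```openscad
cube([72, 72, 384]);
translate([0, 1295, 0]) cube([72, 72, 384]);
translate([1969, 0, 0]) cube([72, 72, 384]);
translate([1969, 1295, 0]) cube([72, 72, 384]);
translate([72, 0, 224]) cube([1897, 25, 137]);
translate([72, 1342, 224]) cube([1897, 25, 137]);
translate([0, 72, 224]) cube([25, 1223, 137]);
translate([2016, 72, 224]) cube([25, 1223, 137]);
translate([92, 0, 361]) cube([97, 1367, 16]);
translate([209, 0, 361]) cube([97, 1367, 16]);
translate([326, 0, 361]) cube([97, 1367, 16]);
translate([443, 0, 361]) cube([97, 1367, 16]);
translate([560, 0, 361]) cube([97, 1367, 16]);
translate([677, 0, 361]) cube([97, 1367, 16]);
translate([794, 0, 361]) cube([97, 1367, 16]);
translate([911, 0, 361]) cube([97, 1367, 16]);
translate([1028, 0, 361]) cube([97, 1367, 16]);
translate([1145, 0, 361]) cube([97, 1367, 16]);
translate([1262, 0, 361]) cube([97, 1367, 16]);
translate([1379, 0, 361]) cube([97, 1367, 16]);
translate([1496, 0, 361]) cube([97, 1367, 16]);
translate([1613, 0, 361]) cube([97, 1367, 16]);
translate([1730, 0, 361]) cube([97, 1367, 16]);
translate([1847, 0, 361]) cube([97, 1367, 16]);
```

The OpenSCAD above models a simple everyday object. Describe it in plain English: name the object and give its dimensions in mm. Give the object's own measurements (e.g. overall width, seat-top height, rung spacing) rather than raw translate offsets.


A bed frame 2041 mm long (x) by 1367 mm wide (y). Four 72×72 mm corner posts, 384 mm tall, at the corners of the footprint. Four rails of 25 mm thickness and 137 mm height run between adjacent posts with their undersides at z = 224 mm, their outer faces flush with the outside of the frame (the two x-running rails run between the posts' inner faces; the two y-running rails run between the posts' inner faces). 16 slats, each 97 mm wide (x) and 16 mm thick, lie across the top of the two x-running rails, running the full 1367 mm width of the frame in y; along x they sit between the end posts with a 20 mm gap after the −x posts and between neighbouring slats, leaving 25 mm before the +x posts.


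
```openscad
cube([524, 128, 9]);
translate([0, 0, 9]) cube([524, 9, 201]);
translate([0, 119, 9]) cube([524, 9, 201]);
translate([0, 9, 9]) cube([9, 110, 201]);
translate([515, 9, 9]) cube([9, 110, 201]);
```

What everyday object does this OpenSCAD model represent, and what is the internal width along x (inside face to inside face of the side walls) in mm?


An open box. The internal width is 506 mm.

A 524×128 base slab with four walls standing on it — an open box. The base is 524 mm wide and the walls are 9 mm thick, so the internal width is 524 − 2 × 9 = 506 mm.


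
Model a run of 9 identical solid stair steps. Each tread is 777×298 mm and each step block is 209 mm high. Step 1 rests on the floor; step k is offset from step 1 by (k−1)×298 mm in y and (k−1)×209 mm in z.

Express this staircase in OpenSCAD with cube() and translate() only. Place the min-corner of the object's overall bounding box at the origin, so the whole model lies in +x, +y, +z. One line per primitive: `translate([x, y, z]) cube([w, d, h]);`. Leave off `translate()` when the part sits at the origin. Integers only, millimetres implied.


cube([777, 298, 209]);
translate([0, 298, 209]) cube([777, 298, 209]);
translate([0, 596, 418]) cube([777, 298, 209]);
translate([0, 894, 627]) cube([777, 298, 209]);
translate([0, 1192, 836]) cube([777, 298, 209]);
translate([0, 1490, 1045]) cube([777, 298, 209]);
translate([0, 1788, 1254]) cube([777, 298, 209]);
translate([0, 2086, 1463]) cube([777, 298, 209]);
translate([0, 2384, 1672]) cube([777, 298, 209]);


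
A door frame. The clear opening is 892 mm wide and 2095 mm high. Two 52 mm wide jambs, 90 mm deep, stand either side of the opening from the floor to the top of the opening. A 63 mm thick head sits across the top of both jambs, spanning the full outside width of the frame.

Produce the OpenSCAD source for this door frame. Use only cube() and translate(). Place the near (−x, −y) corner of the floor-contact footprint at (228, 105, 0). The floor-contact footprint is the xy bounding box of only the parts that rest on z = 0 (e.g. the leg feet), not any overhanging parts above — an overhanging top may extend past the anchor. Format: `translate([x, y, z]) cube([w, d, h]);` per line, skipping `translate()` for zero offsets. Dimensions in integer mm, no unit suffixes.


translate([228, 105, 0]) cube([52, 90, 2095]);
translate([1172, 105, 0]) cube([52, 90, 2095]);
translate([228, 105, 2095]) cube([996, 90, 63]);


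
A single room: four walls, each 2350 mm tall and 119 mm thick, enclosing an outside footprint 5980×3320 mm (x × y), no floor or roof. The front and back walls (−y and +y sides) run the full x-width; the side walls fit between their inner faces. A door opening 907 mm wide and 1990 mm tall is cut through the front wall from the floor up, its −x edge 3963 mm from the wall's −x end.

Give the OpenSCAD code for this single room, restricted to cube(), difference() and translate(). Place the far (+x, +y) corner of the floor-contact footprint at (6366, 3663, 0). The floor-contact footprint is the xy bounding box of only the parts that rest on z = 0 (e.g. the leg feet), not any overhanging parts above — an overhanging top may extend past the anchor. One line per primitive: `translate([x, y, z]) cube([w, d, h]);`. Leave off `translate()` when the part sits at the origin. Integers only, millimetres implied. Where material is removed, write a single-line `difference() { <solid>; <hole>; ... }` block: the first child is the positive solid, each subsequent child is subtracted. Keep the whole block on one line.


difference() { translate([386, 343, 0]) cube([5980, 119, 2350]); translate([4349, 343, 0]) cube([907, 119, 1990]); }
translate([386, 3544, 0]) cube([5980, 119, 2350]);
translate([386, 462, 0]) cube([119, 3082, 2350]);
translate([6247, 462, 0]) cube([119, 3082, 2350]);


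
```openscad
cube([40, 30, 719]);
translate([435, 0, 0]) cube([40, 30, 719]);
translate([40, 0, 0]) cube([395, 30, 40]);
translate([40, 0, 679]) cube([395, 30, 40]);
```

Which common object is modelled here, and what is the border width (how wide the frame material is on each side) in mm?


A picture frame. The border width is 40 mm.

Four thin pieces enclosing a rectangular opening — a picture frame. The two full-height stiles are 719 mm tall; the top rail sits at z = 679 and is 40 mm tall, so the border above the opening is 719 − 679 = 40 mm, matching the stile x-width.


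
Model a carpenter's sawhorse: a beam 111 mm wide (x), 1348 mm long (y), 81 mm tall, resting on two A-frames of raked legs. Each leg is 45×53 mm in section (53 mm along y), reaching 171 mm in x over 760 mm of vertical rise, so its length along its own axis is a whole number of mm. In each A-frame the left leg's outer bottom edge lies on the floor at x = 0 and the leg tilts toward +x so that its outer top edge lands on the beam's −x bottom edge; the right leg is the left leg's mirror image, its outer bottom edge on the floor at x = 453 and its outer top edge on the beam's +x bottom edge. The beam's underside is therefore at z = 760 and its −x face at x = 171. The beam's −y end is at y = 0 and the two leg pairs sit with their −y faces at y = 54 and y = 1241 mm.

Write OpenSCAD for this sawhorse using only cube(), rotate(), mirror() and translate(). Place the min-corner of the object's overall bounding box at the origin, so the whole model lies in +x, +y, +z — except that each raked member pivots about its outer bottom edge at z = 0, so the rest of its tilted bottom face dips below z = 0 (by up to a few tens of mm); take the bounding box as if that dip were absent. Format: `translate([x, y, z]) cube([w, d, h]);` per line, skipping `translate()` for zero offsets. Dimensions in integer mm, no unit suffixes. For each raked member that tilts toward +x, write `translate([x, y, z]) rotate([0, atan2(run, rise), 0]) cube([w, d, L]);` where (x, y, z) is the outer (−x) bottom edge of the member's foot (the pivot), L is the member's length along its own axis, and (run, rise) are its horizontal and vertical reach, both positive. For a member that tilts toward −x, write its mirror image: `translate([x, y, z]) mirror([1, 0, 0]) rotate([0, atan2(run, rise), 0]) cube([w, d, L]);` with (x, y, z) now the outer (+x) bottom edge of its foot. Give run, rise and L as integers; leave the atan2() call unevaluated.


// leg length = √(171² + 760²) = 779
// right-leg outer foot x = 2·171 + 111 = 453
// beam min-corner = (171, 0, 760)
translate([171, 0, 760]) cube([111, 1348, 81]);
translate([0, 54, 0]) rotate([0, atan2(171, 760), 0]) cube([45, 53, 779]);
translate([453, 54, 0]) mirror([1, 0, 0]) rotate([0, atan2(171, 760), 0]) cube([45, 53, 779]);
translate([0, 1241, 0]) rotate([0, atan2(171, 760), 0]) cube([45, 53, 779]);
translate([453, 1241, 0]) mirror([1, 0, 0]) rotate([0, atan2(171, 760), 0]) cube([45, 53, 779]);
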